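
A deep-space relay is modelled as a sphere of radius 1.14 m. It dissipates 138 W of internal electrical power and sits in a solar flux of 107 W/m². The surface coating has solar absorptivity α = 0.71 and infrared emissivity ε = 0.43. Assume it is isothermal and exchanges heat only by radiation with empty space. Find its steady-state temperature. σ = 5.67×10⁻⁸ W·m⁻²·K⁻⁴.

At steady state, absorbed solar power + internal power = radiated power.
Absorbed: α·S·A_cross = 0.71·107·4.083 = 310.2 W (cross-section πr²).
Total input = 310.2 + 138 = 448.2 W.
Radiated: εσ·A_surf·T⁴ with A_surf = 4πr² = 16.33 m².
T⁴ = 448.2/(0.43·5.67×10⁻⁸·16.33) = 1.126×10⁹ K⁴.

T ≈ 183 K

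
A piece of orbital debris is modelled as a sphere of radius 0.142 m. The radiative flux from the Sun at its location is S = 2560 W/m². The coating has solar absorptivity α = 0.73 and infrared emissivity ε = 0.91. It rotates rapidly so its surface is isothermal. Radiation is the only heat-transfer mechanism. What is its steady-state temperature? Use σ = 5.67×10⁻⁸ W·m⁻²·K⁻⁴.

T ≈ 308 K

At equilibrium, absorbed power = emitted power.
Absorbing cross-section = πr² = 0.06335 m²; emitting surface = 4πr² = 0.2534 m² (ratio 4).
αS·A_cross = εσ·A_surf·T⁴  ⇒  T⁴ = αS/(ε·4σ).
T⁴ = 0.730·2560/(0.91·4·5.67×10⁻⁸) = 9.055×10⁹ K⁴.
T = (9.055×10⁹)^(1/4).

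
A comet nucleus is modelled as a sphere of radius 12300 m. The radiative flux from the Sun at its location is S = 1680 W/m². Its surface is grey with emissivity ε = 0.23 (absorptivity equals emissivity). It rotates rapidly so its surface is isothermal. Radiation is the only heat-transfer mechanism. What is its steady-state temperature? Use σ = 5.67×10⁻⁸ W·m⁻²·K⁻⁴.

T ≈ 293 K

At equilibrium, absorbed power = emitted power.
Absorbing cross-section = πr² = 4.753×10⁸ m²; emitting surface = 4πr² = 1.901×10⁹ m² (ratio 4).
εS·A_cross = εσ·A_surf·T⁴  ⇒  T⁴ = S/(4σ)   (ε cancels).
T⁴ = 1680/(4·5.67×10⁻⁸) = 7.407×10⁹ K⁴.
T = (7.407×10⁹)^(1/4).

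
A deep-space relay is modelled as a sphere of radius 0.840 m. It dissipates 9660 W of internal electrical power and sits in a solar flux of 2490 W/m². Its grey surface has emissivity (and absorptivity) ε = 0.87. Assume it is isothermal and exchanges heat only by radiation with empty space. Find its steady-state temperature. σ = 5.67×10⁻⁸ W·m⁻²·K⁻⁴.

T ≈ 426 K

At steady state, absorbed solar power + internal power = radiated power.
Absorbed: α·S·A_cross = 0.87·2490·2.217 = 4802 W (cross-section πr²).
Total input = 4802 + 9660 = 14460 W.
Radiated: εσ·A_surf·T⁴ with A_surf = 4πr² = 8.867 m².
T⁴ = 14460/(0.87·5.67×10⁻⁸·8.867) = 3.306×10¹⁰ K⁴.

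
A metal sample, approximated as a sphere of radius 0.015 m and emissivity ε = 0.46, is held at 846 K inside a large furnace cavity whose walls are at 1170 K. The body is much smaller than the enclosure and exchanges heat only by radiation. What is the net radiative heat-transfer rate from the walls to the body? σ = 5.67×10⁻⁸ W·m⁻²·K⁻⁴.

P_net ≈ 100 W

For a small grey body in a large enclosure: P_net = εσA(T_body⁴ − T_wall⁴).
A = 4πr² = 0.002827 m²; T_body⁴ − T_wall⁴ = 5.122×10¹¹ − 1.874×10¹² = -1.362×10¹² K⁴.
|P_net| = 0.46·5.67×10⁻⁸·0.002827·1.362×10¹².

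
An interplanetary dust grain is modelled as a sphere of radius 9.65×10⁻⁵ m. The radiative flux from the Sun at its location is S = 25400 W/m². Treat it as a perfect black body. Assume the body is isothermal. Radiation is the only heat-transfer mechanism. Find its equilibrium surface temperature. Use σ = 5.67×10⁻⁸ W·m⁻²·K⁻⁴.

At equilibrium, absorbed power = emitted power.
Absorbing cross-section = πr² = 2.926×10⁻⁸ m²; emitting surface = 4πr² = 1.170×10⁻⁷ m² (ratio 4).
S·A_cross = εσ·A_surf·T⁴  ⇒  T⁴ = S/(4σ).
T⁴ = 1.00·25400/(4·5.67×10⁻⁸) = 1.120×10¹¹ K⁴.
T = (1.120×10¹¹)^(1/4).

T ≈ 578 K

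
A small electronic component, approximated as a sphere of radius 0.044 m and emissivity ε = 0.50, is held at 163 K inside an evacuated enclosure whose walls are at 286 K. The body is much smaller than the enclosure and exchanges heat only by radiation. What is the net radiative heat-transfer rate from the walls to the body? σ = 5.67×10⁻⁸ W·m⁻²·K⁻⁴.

For a small grey body in a large enclosure: P_net = εσA(T_body⁴ − T_wall⁴).
A = 4πr² = 0.02433 m²; T_body⁴ − T_wall⁴ = 7.059×10⁸ − 6.691×10⁹ = -5.985×10⁹ K⁴.
|P_net| = 0.50·5.67×10⁻⁸·0.02433·5.985×10⁹.

P_net ≈ 4.13 W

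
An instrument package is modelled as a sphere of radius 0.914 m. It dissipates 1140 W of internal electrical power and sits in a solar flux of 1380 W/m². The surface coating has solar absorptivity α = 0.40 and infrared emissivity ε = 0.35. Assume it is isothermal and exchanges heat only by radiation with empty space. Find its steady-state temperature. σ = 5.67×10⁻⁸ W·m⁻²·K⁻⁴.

T ≈ 334 K

At steady state, absorbed solar power + internal power = radiated power.
Absorbed: α·S·A_cross = 0.40·1380·2.624 = 1449 W (cross-section πr²).
Total input = 1449 + 1140 = 2589 W.
Radiated: εσ·A_surf·T⁴ with A_surf = 4πr² = 10.50 m².
T⁴ = 2589/(0.35·5.67×10⁻⁸·10.50) = 1.243×10¹⁰ K⁴.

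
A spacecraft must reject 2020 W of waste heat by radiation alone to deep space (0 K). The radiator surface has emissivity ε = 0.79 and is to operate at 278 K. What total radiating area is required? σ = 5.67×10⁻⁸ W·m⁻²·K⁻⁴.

P = εσA T⁴ ⇒ A = P/(εσT⁴).
T⁴ = 5.973×10⁹ K⁴.
A = 2020/(0.79 × 5.67×10⁻⁸ × 5.973×10⁹).

A ≈ 7.55 m²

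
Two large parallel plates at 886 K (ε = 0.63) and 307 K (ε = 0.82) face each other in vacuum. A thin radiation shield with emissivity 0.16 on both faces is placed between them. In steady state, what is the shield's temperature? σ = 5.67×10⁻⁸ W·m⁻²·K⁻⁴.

T_s ≈ 743 K

In steady state the net flux on the hot side equals that on the cold side.
σ(T₁⁴−T_s⁴)/D₁ = σ(T_s⁴−T₂⁴)/D₂, with D₁ = 1/ε₁+1/ε_s−1 = 6.837, D₂ = 1/ε_s+1/ε₂−1 = 6.470.
Solve for T_s⁴: T_s⁴ = (D₂·T₁⁴ + D₁·T₂⁴)/(D₁+D₂) = 3.042×10¹¹ K⁴.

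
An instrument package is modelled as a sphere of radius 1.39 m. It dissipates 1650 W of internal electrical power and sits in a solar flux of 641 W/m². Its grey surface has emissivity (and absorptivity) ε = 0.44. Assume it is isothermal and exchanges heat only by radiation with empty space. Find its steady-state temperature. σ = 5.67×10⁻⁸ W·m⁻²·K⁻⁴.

T ≈ 273 K

At steady state, absorbed solar power + internal power = radiated power.
Absorbed: α·S·A_cross = 0.44·641·6.070 = 1712 W (cross-section πr²).
Total input = 1712 + 1650 = 3362 W.
Radiated: εσ·A_surf·T⁴ with A_surf = 4πr² = 24.28 m².
T⁴ = 3362/(0.44·5.67×10⁻⁸·24.28) = 5.550×10⁹ K⁴.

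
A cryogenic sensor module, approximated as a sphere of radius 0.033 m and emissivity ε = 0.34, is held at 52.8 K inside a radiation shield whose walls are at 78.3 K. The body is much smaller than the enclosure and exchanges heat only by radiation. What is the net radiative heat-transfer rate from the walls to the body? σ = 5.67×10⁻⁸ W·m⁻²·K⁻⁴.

For a small grey body in a large enclosure: P_net = εσA(T_body⁴ − T_wall⁴).
A = 4πr² = 0.01368 m²; T_body⁴ − T_wall⁴ = 7.772×10⁶ − 3.759×10⁷ = -2.982×10⁷ K⁴.
|P_net| = 0.34·5.67×10⁻⁸·0.01368·2.982×10⁷.

P_net ≈ 0.00787 W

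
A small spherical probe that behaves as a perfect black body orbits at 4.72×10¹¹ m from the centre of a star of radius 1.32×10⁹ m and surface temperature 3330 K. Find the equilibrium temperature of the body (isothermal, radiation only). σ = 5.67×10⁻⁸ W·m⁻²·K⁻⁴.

The star's surface emits σT_*⁴; at distance d the flux is S = σT_*⁴(R_*/d)².
S = 5.67×10⁻⁸·(3330)⁴·(1.32×10⁹/4.72×10¹¹)² = 54.53 W/m².
For an isothermal sphere T⁴ = (1−a)S/(4σ) = 2.404×10⁸ K⁴.

T ≈ 125 K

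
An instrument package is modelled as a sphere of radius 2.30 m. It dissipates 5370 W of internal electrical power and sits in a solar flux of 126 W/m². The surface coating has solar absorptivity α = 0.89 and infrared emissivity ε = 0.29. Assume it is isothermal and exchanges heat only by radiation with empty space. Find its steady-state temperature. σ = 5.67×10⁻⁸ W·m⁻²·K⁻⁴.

T ≈ 285 K

At steady state, absorbed solar power + internal power = radiated power.
Absorbed: α·S·A_cross = 0.89·126·16.62 = 1864 W (cross-section πr²).
Total input = 1864 + 5370 = 7234 W.
Radiated: εσ·A_surf·T⁴ with A_surf = 4πr² = 66.48 m².
T⁴ = 7234/(0.29·5.67×10⁻⁸·66.48) = 6.618×10⁹ K⁴.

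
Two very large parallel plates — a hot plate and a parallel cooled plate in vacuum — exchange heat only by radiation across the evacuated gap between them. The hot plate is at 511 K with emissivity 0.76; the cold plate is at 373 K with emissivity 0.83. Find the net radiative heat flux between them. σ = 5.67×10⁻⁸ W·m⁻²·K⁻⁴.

q ≈ 1820 W/m²

For two infinite grey parallel plates, q = σ(T₁⁴ − T₂⁴)/(1/ε₁ + 1/ε₂ − 1).
T₁⁴ − T₂⁴ = 6.818×10¹⁰ − 1.936×10¹⁰ = 4.883×10¹⁰ K⁴.
1/ε₁ + 1/ε₂ − 1 = 1.316 + 1.205 − 1 = 1.521.
q = 5.67×10⁻⁸ × 4.883×10¹⁰ / 1.521.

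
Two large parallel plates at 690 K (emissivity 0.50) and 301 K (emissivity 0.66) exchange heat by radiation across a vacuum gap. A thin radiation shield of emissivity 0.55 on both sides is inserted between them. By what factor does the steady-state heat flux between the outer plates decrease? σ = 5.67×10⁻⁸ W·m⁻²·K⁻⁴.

factor ≈ 2.05

Without shield: q₀ = σΔ(T⁴)/(1/ε₁+1/ε₂−1) with denominator 2.515.
With shield the two gaps are in series; the resistances add: (1/ε₁+1/ε_s−1)+(1/ε_s+1/ε₂−1) = 2.818+2.333 = 5.152.
Heat-flux ratio q₀/q = 5.152/2.515.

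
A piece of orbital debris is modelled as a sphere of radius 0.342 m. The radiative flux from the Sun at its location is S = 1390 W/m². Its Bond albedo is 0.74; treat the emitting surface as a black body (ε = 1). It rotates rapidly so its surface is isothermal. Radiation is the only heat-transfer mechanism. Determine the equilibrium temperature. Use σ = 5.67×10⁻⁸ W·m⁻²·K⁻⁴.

T ≈ 200 K

At equilibrium, absorbed power = emitted power.
Absorbing cross-section = πr² = 0.3675 m²; emitting surface = 4πr² = 1.470 m² (ratio 4).
(1−a)S·A_cross = εσ·A_surf·T⁴  ⇒  T⁴ = (1−a)S/(4σ).
T⁴ = 0.260·1390/(4·5.67×10⁻⁸) = 1.593×10⁹ K⁴.
T = (1.593×10⁹)^(1/4).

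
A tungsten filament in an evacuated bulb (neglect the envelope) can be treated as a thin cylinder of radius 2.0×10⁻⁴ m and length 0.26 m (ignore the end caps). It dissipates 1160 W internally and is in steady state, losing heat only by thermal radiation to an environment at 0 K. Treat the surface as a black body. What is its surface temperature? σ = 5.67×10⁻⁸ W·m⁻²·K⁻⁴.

Steady state: internal power = radiated power, P = εσA T⁴.
Radiating area A = 2πrL = 3.267×10⁻⁴ m².
T⁴ = P/(εσA) = 1160/(1.0·5.67×10⁻⁸·3.267×10⁻⁴) = 6.262×10¹³ K⁴.
T = (6.262×10¹³)^(1/4).

T ≈ 2810 K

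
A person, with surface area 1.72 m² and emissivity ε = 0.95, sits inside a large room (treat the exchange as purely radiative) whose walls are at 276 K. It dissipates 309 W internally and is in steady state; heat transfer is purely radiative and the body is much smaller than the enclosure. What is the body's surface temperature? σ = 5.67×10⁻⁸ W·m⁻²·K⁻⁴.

For a small grey body in a large enclosure, net radiated power = εσA(T⁴ − T_w⁴).
Steady state: P = εσA(T⁴ − T_w⁴) with A = 1.72 m².
T⁴ = P/(εσA) + T_w⁴ = 309/(0.95·5.67×10⁻⁸·1.720) + (276)⁴
    = 3.335×10⁹ + 5.803×10⁹ = 9.138×10⁹ K⁴.

T ≈ 309 K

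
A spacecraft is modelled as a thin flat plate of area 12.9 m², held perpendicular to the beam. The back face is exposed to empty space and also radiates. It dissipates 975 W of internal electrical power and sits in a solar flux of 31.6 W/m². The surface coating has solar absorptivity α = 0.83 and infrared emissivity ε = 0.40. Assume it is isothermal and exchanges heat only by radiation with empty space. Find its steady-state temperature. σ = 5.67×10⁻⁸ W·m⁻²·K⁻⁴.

T ≈ 218 K

At steady state, absorbed solar power + internal power = radiated power.
Absorbed: α·S·A_cross = 0.83·31.6·12.90 = 338.3 W (cross-section A).
Total input = 338.3 + 975 = 1313 W.
Radiated: εσ·A_surf·T⁴ with A_surf = 2A = 25.80 m².
T⁴ = 1313/(0.40·5.67×10⁻⁸·25.80) = 2.244×10⁹ K⁴.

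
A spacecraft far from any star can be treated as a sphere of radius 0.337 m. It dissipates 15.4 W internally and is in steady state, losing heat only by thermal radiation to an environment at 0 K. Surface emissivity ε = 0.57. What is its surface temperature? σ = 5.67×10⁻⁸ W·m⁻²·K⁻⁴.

Steady state: internal power = radiated power, P = εσA T⁴.
Radiating area A = 4πr² = 1.427 m².
T⁴ = P/(εσA) = 15.4/(0.57·5.67×10⁻⁸·1.427) = 3.339×10⁸ K⁴.
T = (3.339×10⁸)^(1/4).

T ≈ 135 K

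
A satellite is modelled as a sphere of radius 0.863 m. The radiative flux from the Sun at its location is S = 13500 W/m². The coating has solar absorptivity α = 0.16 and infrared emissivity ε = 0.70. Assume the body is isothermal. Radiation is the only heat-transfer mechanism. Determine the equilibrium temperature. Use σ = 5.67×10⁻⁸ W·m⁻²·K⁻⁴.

At equilibrium, absorbed power = emitted power.
Absorbing cross-section = πr² = 2.340 m²; emitting surface = 4πr² = 9.359 m² (ratio 4).
αS·A_cross = εσ·A_surf·T⁴  ⇒  T⁴ = αS/(ε·4σ).
T⁴ = 0.160·13500/(0.70·4·5.67×10⁻⁸) = 1.361×10¹⁰ K⁴.
T = (1.361×10¹⁰)^(1/4).

T ≈ 342 K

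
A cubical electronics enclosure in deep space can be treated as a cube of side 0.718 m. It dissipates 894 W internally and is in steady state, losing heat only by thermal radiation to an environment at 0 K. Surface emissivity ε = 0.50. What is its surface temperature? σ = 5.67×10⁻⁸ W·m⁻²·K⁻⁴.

T ≈ 318 K

Steady state: internal power = radiated power, P = εσA T⁴.
Radiating area A = 6L² = 3.093 m².
T⁴ = P/(εσA) = 894/(0.50·5.67×10⁻⁸·3.093) = 1.019×10¹⁰ K⁴.
T = (1.019×10¹⁰)^(1/4).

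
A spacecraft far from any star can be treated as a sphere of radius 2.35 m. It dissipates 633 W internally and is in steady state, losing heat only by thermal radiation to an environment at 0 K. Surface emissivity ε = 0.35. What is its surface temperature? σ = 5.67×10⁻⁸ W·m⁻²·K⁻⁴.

T ≈ 146 K

Steady state: internal power = radiated power, P = εσA T⁴.
Radiating area A = 4πr² = 69.40 m².
T⁴ = P/(εσA) = 633/(0.35·5.67×10⁻⁸·69.40) = 4.596×10⁸ K⁴.
T = (4.596×10⁸)^(1/4).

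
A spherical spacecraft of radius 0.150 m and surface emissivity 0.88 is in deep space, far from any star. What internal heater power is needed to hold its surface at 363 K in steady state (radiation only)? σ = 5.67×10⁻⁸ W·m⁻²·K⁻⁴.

P = εσ·4πr²·T⁴.
4πr² = 0.2827 m²; T⁴ = 1.736×10¹⁰ K⁴.
P = 0.88·5.67×10⁻⁸·0.2827·1.736×10¹⁰.

P ≈ 245 W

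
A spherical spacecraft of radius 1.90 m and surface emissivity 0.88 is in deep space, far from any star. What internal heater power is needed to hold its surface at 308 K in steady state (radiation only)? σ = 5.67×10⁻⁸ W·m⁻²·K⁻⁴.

P ≈ 20400 W

P = εσ·4πr²·T⁴.
4πr² = 45.36 m²; T⁴ = 8.999×10⁹ K⁴.
P = 0.88·5.67×10⁻⁸·45.36·8.999×10⁹.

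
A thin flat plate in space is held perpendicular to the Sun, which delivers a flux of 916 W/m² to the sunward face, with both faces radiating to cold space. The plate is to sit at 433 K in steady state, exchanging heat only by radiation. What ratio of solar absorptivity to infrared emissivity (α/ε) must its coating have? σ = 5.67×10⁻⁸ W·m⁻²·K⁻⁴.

Balance: αS·A = εσ·2A·T⁴ ⇒ α/ε = 2σT⁴/S.
α/ε = 2·5.67×10⁻⁸·(433)⁴/916 = 2·5.67×10⁻⁸·3.515×10¹⁰/916.

α/ε ≈ 4.35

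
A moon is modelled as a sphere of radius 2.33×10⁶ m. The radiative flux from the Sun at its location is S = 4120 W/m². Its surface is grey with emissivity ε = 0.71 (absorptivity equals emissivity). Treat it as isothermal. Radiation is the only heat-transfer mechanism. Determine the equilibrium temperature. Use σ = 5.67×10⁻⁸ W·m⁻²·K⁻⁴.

At equilibrium, absorbed power = emitted power.
Absorbing cross-section = πr² = 1.706×10¹³ m²; emitting surface = 4πr² = 6.822×10¹³ m² (ratio 4).
εS·A_cross = εσ·A_surf·T⁴  ⇒  T⁴ = S/(4σ)   (ε cancels).
T⁴ = 4120/(4·5.67×10⁻⁸) = 1.817×10¹⁰ K⁴.
T = (1.817×10¹⁰)^(1/4).

T ≈ 367 K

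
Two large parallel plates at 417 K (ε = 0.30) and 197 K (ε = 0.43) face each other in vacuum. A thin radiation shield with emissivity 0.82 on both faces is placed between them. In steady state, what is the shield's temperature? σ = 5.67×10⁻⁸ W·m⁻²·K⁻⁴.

T_s ≈ 341 K

In steady state the net flux on the hot side equals that on the cold side.
σ(T₁⁴−T_s⁴)/D₁ = σ(T_s⁴−T₂⁴)/D₂, with D₁ = 1/ε₁+1/ε_s−1 = 3.553, D₂ = 1/ε_s+1/ε₂−1 = 2.545.
Solve for T_s⁴: T_s⁴ = (D₂·T₁⁴ + D₁·T₂⁴)/(D₁+D₂) = 1.350×10¹⁰ K⁴.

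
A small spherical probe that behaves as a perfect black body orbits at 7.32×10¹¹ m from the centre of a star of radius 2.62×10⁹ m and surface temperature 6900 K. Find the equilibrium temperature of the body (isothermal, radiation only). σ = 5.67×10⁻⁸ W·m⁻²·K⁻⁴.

T ≈ 292 K

The star's surface emits σT_*⁴; at distance d the flux is S = σT_*⁴(R_*/d)².
S = 5.67×10⁻⁸·(6900)⁴·(2.62×10⁹/7.32×10¹¹)² = 1646 W/m².
For an isothermal sphere T⁴ = (1−a)S/(4σ) = 7.260×10⁹ K⁴.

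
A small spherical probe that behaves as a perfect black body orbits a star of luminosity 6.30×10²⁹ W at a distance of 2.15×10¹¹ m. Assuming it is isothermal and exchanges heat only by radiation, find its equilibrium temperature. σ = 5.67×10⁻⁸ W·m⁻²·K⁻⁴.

T ≈ 1480 K

First find the stellar flux at distance d: S = L/(4πd²) = 6.30×10²⁹/(4π·(2.15×10¹¹)²) = 1.085×10⁶ W/m².
For an isothermal sphere, absorbed (1−a)S·πr² = emitted σ·4πr²·T⁴, so T⁴ = (1−a)S/(4σ).
T⁴ = 1.00·1.085×10⁶/(4·5.67×10⁻⁸) = 4.782×10¹² K⁴.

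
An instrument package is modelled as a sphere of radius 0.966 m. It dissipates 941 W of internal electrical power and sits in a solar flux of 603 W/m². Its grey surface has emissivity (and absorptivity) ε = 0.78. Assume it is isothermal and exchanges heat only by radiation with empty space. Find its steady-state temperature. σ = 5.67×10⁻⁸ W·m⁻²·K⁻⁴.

T ≈ 259 K

At steady state, absorbed solar power + internal power = radiated power.
Absorbed: α·S·A_cross = 0.78·603·2.932 = 1379 W (cross-section πr²).
Total input = 1379 + 941 = 2320 W.
Radiated: εσ·A_surf·T⁴ with A_surf = 4πr² = 11.73 m².
T⁴ = 2320/(0.78·5.67×10⁻⁸·11.73) = 4.473×10⁹ K⁴.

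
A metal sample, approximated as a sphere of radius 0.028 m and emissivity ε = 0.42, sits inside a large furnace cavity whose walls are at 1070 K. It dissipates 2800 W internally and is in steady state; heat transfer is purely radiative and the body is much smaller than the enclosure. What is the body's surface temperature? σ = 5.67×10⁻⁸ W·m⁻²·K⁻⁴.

For a small grey body in a large enclosure, net radiated power = εσA(T⁴ − T_w⁴).
Steady state: P = εσA(T⁴ − T_w⁴) with A = 4πr² = 0.009852 m².
T⁴ = P/(εσA) + T_w⁴ = 2800/(0.42·5.67×10⁻⁸·0.009852) + (1070)⁴
    = 1.193×10¹³ + 1.311×10¹² = 1.325×10¹³ K⁴.

T ≈ 1910 K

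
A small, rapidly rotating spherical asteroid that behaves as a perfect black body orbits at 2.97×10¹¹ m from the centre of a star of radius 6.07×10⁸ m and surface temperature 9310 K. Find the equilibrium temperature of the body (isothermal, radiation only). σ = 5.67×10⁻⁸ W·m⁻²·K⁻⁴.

T ≈ 298 K

The star's surface emits σT_*⁴; at distance d the flux is S = σT_*⁴(R_*/d)².
S = 5.67×10⁻⁸·(9310)⁴·(6.07×10⁸/2.97×10¹¹)² = 1779 W/m².
For an isothermal sphere T⁴ = (1−a)S/(4σ) = 7.845×10⁹ K⁴.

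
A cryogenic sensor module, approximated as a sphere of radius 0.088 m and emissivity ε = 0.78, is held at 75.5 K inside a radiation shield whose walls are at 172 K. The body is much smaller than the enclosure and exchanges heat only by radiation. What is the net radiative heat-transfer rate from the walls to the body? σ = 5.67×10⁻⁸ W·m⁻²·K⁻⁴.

For a small grey body in a large enclosure: P_net = εσA(T_body⁴ − T_wall⁴).
A = 4πr² = 0.09731 m²; T_body⁴ − T_wall⁴ = 3.249×10⁷ − 8.752×10⁸ = -8.427×10⁸ K⁴.
|P_net| = 0.78·5.67×10⁻⁸·0.09731·8.427×10⁸.

P_net ≈ 3.63 W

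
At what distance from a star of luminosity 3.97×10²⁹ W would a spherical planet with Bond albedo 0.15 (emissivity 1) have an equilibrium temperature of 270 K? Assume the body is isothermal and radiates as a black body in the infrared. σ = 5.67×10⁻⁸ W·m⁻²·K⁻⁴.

For an isothermal black-emitting sphere, (1−a)S·πr² = σ·4πr²·T⁴ ⇒ S = 4σT⁴/(1−a).
S = 4·5.67×10⁻⁸·(270)⁴/0.850 = 1418 W/m².
Flux falls as S = L/(4πd²), so d = √(L/(4πS)) = √(3.97×10²⁹/(4π·1418)).

d ≈ 4.72×10¹² m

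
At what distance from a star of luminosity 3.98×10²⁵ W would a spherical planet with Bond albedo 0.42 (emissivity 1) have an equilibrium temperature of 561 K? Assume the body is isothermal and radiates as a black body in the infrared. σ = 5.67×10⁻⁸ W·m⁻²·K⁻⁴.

d ≈ 9.04×10⁹ m

For an isothermal black-emitting sphere, (1−a)S·πr² = σ·4πr²·T⁴ ⇒ S = 4σT⁴/(1−a).
S = 4·5.67×10⁻⁸·(561)⁴/0.580 = 38730 W/m².
Flux falls as S = L/(4πd²), so d = √(L/(4πS)) = √(3.98×10²⁵/(4π·38730)).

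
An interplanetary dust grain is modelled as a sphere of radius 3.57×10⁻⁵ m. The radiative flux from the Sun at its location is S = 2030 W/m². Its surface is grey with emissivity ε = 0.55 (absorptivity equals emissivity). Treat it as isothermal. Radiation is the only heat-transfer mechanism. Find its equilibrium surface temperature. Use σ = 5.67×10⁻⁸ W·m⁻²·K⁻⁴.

T ≈ 308 K

At equilibrium, absorbed power = emitted power.
Absorbing cross-section = πr² = 4.004×10⁻⁹ m²; emitting surface = 4πr² = 1.602×10⁻⁸ m² (ratio 4).
εS·A_cross = εσ·A_surf·T⁴  ⇒  T⁴ = S/(4σ)   (ε cancels).
T⁴ = 2030/(4·5.67×10⁻⁸) = 8.951×10⁹ K⁴.
T = (8.951×10⁹)^(1/4).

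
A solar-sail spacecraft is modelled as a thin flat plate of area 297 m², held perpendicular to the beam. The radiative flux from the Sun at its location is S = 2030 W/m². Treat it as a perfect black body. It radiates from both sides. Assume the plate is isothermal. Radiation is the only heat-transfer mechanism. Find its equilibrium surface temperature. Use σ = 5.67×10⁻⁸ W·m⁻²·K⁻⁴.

T ≈ 366 K

At equilibrium, absorbed power = emitted power.
Absorbing cross-section = A = 297.0 m²; emitting surface = 2A = 594.0 m² (ratio 2).
S·A_cross = εσ·A_surf·T⁴  ⇒  T⁴ = S/(2σ).
T⁴ = 1.00·2030/(2·5.67×10⁻⁸) = 1.790×10¹⁰ K⁴.
T = (1.790×10¹⁰)^(1/4).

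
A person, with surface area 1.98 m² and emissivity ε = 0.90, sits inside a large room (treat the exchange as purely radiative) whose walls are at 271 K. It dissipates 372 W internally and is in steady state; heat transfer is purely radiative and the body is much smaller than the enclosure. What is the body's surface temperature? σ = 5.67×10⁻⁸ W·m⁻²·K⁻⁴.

For a small grey body in a large enclosure, net radiated power = εσA(T⁴ − T_w⁴).
Steady state: P = εσA(T⁴ − T_w⁴) with A = 1.98 m².
T⁴ = P/(εσA) + T_w⁴ = 372/(0.90·5.67×10⁻⁸·1.980) + (271)⁴
    = 3.682×10⁹ + 5.394×10⁹ = 9.075×10⁹ K⁴.

T ≈ 309 K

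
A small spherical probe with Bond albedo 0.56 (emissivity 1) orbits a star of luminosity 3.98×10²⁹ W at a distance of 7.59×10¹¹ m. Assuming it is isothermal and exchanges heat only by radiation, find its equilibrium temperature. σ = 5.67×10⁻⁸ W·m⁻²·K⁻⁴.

First find the stellar flux at distance d: S = L/(4πd²) = 3.98×10²⁹/(4π·(7.59×10¹¹)²) = 54980 W/m².
For an isothermal sphere, absorbed (1−a)S·πr² = emitted σ·4πr²·T⁴, so T⁴ = (1−a)S/(4σ).
T⁴ = 0.440·54980/(4·5.67×10⁻⁸) = 1.067×10¹¹ K⁴.

T ≈ 571 K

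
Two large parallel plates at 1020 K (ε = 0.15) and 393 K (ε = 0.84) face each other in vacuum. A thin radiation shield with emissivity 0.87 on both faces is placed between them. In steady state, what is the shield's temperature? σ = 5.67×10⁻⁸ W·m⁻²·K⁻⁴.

T_s ≈ 667 K

In steady state the net flux on the hot side equals that on the cold side.
σ(T₁⁴−T_s⁴)/D₁ = σ(T_s⁴−T₂⁴)/D₂, with D₁ = 1/ε₁+1/ε_s−1 = 6.816, D₂ = 1/ε_s+1/ε₂−1 = 1.340.
Solve for T_s⁴: T_s⁴ = (D₂·T₁⁴ + D₁·T₂⁴)/(D₁+D₂) = 1.978×10¹¹ K⁴.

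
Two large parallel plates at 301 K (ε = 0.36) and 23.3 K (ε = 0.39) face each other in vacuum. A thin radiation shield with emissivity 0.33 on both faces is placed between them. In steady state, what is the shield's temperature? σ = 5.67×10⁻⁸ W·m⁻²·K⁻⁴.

T_s ≈ 252 K

In steady state the net flux on the hot side equals that on the cold side.
σ(T₁⁴−T_s⁴)/D₁ = σ(T_s⁴−T₂⁴)/D₂, with D₁ = 1/ε₁+1/ε_s−1 = 4.808, D₂ = 1/ε_s+1/ε₂−1 = 4.594.
Solve for T_s⁴: T_s⁴ = (D₂·T₁⁴ + D₁·T₂⁴)/(D₁+D₂) = 4.011×10⁹ K⁴.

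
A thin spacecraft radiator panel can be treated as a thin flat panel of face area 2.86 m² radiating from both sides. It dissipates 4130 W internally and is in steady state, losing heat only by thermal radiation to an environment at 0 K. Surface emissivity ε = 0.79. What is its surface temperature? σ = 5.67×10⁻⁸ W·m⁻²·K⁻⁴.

T ≈ 356 K

Steady state: internal power = radiated power, P = εσA T⁴.
Radiating area A = 2·2.86 = 5.720 m².
T⁴ = P/(εσA) = 4130/(0.79·5.67×10⁻⁸·5.720) = 1.612×10¹⁰ K⁴.
T = (1.612×10¹⁰)^(1/4).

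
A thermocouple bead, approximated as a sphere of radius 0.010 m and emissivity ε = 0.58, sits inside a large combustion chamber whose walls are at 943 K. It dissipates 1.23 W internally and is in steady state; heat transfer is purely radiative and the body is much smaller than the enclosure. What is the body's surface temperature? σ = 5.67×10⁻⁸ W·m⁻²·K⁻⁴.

T ≈ 952 K

For a small grey body in a large enclosure, net radiated power = εσA(T⁴ − T_w⁴).
Steady state: P = εσA(T⁴ − T_w⁴) with A = 4πr² = 0.001257 m².
T⁴ = P/(εσA) + T_w⁴ = 1.23/(0.58·5.67×10⁻⁸·0.001257) + (943)⁴
    = 2.976×10¹⁰ + 7.908×10¹¹ = 8.205×10¹¹ K⁴.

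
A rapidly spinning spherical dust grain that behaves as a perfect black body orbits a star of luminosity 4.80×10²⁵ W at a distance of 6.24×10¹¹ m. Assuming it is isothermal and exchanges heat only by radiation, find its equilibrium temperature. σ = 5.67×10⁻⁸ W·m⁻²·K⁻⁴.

T ≈ 81.1 K

First find the stellar flux at distance d: S = L/(4πd²) = 4.80×10²⁵/(4π·(6.24×10¹¹)²) = 9.810 W/m².
For an isothermal sphere, absorbed (1−a)S·πr² = emitted σ·4πr²·T⁴, so T⁴ = (1−a)S/(4σ).
T⁴ = 1.00·9.810/(4·5.67×10⁻⁸) = 4.325×10⁷ K⁴.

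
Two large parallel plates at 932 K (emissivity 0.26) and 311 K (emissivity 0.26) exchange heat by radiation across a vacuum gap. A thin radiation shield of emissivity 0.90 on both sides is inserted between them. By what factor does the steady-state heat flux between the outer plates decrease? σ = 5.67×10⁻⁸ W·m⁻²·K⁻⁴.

Without shield: q₀ = σΔ(T⁴)/(1/ε₁+1/ε₂−1) with denominator 6.692.
With shield the two gaps are in series; the resistances add: (1/ε₁+1/ε_s−1)+(1/ε_s+1/ε₂−1) = 3.957+3.957 = 7.915.
Heat-flux ratio q₀/q = 7.915/6.692.

factor ≈ 1.18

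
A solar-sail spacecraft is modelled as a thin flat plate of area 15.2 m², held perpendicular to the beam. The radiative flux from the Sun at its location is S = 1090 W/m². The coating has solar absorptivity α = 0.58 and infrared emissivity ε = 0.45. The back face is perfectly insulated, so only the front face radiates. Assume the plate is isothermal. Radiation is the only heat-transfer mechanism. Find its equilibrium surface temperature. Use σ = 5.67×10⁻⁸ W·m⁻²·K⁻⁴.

T ≈ 397 K

At equilibrium, absorbed power = emitted power.
Absorbing cross-section = A = 15.20 m²; emitting surface = A = 15.20 m² (ratio 1).
αS·A_cross = εσ·A_surf·T⁴  ⇒  T⁴ = αS/(ε·1σ).
T⁴ = 0.580·1090/(0.45·1·5.67×10⁻⁸) = 2.478×10¹⁰ K⁴.
T = (2.478×10¹⁰)^(1/4).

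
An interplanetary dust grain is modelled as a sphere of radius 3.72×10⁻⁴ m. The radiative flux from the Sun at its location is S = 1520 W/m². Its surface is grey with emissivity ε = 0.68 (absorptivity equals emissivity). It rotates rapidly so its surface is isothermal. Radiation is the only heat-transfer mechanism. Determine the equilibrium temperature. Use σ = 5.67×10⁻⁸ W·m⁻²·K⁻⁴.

At equilibrium, absorbed power = emitted power.
Absorbing cross-section = πr² = 4.347×10⁻⁷ m²; emitting surface = 4πr² = 1.739×10⁻⁶ m² (ratio 4).
εS·A_cross = εσ·A_surf·T⁴  ⇒  T⁴ = S/(4σ)   (ε cancels).
T⁴ = 1520/(4·5.67×10⁻⁸) = 6.702×10⁹ K⁴.
T = (6.702×10⁹)^(1/4).

T ≈ 286 K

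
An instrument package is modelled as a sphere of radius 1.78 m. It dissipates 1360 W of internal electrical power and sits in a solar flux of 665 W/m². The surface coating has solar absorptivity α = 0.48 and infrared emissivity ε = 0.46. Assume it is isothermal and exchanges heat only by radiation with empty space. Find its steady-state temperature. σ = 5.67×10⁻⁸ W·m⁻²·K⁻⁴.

T ≈ 257 K

At steady state, absorbed solar power + internal power = radiated power.
Absorbed: α·S·A_cross = 0.48·665·9.954 = 3177 W (cross-section πr²).
Total input = 3177 + 1360 = 4537 W.
Radiated: εσ·A_surf·T⁴ with A_surf = 4πr² = 39.82 m².
T⁴ = 4537/(0.46·5.67×10⁻⁸·39.82) = 4.369×10⁹ K⁴.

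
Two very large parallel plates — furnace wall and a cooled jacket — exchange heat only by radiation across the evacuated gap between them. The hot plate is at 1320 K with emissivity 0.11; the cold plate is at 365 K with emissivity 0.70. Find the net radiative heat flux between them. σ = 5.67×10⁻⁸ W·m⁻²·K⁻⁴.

q ≈ 18000 W/m²

For two infinite grey parallel plates, q = σ(T₁⁴ − T₂⁴)/(1/ε₁ + 1/ε₂ − 1).
T₁⁴ − T₂⁴ = 3.036×10¹² − 1.775×10¹⁰ = 3.018×10¹² K⁴.
1/ε₁ + 1/ε₂ − 1 = 9.091 + 1.429 − 1 = 9.519.
q = 5.67×10⁻⁸ × 3.018×10¹² / 9.519.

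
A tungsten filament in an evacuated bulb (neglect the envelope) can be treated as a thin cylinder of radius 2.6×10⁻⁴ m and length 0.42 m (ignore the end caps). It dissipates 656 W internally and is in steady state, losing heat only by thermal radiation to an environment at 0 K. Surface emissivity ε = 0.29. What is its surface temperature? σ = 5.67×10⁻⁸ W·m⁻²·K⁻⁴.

Steady state: internal power = radiated power, P = εσA T⁴.
Radiating area A = 2πrL = 6.861×10⁻⁴ m².
T⁴ = P/(εσA) = 656/(0.29·5.67×10⁻⁸·6.861×10⁻⁴) = 5.815×10¹³ K⁴.
T = (5.815×10¹³)^(1/4).

T ≈ 2760 K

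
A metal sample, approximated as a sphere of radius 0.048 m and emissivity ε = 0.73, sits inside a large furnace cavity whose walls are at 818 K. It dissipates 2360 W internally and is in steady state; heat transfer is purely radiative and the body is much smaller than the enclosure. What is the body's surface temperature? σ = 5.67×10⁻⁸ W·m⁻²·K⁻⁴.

T ≈ 1250 K

For a small grey body in a large enclosure, net radiated power = εσA(T⁴ − T_w⁴).
Steady state: P = εσA(T⁴ − T_w⁴) with A = 4πr² = 0.02895 m².
T⁴ = P/(εσA) + T_w⁴ = 2360/(0.73·5.67×10⁻⁸·0.02895) + (818)⁴
    = 1.969×10¹² + 4.477×10¹¹ = 2.417×10¹² K⁴.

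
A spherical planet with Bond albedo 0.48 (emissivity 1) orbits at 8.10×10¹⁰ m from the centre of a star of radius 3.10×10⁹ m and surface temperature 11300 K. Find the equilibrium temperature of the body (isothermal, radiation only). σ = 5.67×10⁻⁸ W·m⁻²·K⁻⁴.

The star's surface emits σT_*⁴; at distance d the flux is S = σT_*⁴(R_*/d)².
S = 5.67×10⁻⁸·(11300)⁴·(3.10×10⁹/8.10×10¹⁰)² = 1.354×10⁶ W/m².
For an isothermal sphere T⁴ = (1−a)S/(4σ) = 3.105×10¹² K⁴.

T ≈ 1330 K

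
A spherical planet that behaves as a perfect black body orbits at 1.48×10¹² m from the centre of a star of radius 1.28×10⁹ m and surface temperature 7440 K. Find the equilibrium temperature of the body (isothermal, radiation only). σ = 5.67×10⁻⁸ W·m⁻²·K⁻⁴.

T ≈ 155 K

The star's surface emits σT_*⁴; at distance d the flux is S = σT_*⁴(R_*/d)².
S = 5.67×10⁻⁸·(7440)⁴·(1.28×10⁹/1.48×10¹²)² = 129.9 W/m².
For an isothermal sphere T⁴ = (1−a)S/(4σ) = 5.730×10⁸ K⁴.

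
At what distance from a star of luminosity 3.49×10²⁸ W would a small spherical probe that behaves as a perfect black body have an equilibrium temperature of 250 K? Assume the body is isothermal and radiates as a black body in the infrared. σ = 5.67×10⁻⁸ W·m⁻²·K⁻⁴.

d ≈ 1.77×10¹² m

For an isothermal black-emitting sphere, (1−a)S·πr² = σ·4πr²·T⁴ ⇒ S = 4σT⁴/(1−a).
S = 4·5.67×10⁻⁸·(250)⁴/1.00 = 885.9 W/m².
Flux falls as S = L/(4πd²), so d = √(L/(4πS)) = √(3.49×10²⁸/(4π·885.9)).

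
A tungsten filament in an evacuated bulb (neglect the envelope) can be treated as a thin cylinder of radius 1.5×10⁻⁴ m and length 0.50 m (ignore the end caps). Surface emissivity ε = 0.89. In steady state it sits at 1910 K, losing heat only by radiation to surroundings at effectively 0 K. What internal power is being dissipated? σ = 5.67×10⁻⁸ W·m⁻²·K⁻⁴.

P ≈ 316 W

Steady state: P = εσA T⁴.
A = 2πrL = 4.712×10⁻⁴ m²; T⁴ = (1910)⁴ = 1.331×10¹³ K⁴.
P = 0.89 × 5.67×10⁻⁸ × 4.712×10⁻⁴ × 1.331×10¹³.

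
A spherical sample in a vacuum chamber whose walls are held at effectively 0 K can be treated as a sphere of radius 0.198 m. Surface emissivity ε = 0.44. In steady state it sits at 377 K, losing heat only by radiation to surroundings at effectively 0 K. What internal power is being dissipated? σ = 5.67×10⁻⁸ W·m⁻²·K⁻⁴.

Steady state: P = εσA T⁴.
A = 4πr² = 0.4927 m²; T⁴ = (377)⁴ = 2.020×10¹⁰ K⁴.
P = 0.44 × 5.67×10⁻⁸ × 0.4927 × 2.020×10¹⁰.

P ≈ 248 W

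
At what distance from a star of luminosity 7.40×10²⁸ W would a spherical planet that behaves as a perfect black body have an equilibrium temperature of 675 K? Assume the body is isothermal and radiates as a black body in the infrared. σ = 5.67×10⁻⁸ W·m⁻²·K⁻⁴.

For an isothermal black-emitting sphere, (1−a)S·πr² = σ·4πr²·T⁴ ⇒ S = 4σT⁴/(1−a).
S = 4·5.67×10⁻⁸·(675)⁴/1.00 = 47080 W/m².
Flux falls as S = L/(4πd²), so d = √(L/(4πS)) = √(7.40×10²⁸/(4π·47080)).

d ≈ 3.54×10¹¹ m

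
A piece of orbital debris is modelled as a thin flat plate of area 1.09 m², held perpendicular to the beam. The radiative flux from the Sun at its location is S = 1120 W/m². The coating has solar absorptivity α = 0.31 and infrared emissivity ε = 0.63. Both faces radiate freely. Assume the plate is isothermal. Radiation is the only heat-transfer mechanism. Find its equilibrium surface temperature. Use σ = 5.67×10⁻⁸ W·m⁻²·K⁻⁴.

T ≈ 264 K

At equilibrium, absorbed power = emitted power.
Absorbing cross-section = A = 1.090 m²; emitting surface = 2A = 2.180 m² (ratio 2).
αS·A_cross = εσ·A_surf·T⁴  ⇒  T⁴ = αS/(ε·2σ).
T⁴ = 0.310·1120/(0.63·2·5.67×10⁻⁸) = 4.860×10⁹ K⁴.
T = (4.860×10⁹)^(1/4).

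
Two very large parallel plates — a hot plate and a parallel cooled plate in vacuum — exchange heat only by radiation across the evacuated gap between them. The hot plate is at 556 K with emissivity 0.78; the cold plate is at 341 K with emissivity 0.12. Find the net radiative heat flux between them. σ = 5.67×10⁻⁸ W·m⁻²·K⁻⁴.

For two infinite grey parallel plates, q = σ(T₁⁴ − T₂⁴)/(1/ε₁ + 1/ε₂ − 1).
T₁⁴ − T₂⁴ = 9.557×10¹⁰ − 1.352×10¹⁰ = 8.204×10¹⁰ K⁴.
1/ε₁ + 1/ε₂ − 1 = 1.282 + 8.333 − 1 = 8.615.
q = 5.67×10⁻⁸ × 8.204×10¹⁰ / 8.615.

q ≈ 540 W/m²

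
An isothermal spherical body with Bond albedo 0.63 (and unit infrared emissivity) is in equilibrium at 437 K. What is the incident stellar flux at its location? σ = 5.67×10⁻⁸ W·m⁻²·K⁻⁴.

(1−a)S·πr² = σ·4πr²·T⁴ ⇒ S = 4σT⁴/(1−a).
S = 4·5.67×10⁻⁸·3.647×10¹⁰/0.370.

S ≈ 22400 W/m²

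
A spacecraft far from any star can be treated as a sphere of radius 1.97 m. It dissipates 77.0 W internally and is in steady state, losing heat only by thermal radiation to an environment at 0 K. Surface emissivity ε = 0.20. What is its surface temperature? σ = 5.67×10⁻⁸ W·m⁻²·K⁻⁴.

T ≈ 109 K

Steady state: internal power = radiated power, P = εσA T⁴.
Radiating area A = 4πr² = 48.77 m².
T⁴ = P/(εσA) = 77.0/(0.20·5.67×10⁻⁸·48.77) = 1.392×10⁸ K⁴.
T = (1.392×10⁸)^(1/4).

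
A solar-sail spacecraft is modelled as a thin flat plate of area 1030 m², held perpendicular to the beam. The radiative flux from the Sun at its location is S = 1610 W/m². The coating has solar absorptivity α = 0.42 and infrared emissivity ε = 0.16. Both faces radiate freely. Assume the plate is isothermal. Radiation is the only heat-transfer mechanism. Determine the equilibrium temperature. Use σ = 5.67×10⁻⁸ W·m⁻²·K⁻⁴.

At equilibrium, absorbed power = emitted power.
Absorbing cross-section = A = 1030 m²; emitting surface = 2A = 2060 m² (ratio 2).
αS·A_cross = εσ·A_surf·T⁴  ⇒  T⁴ = αS/(ε·2σ).
T⁴ = 0.420·1610/(0.16·2·5.67×10⁻⁸) = 3.727×10¹⁰ K⁴.
T = (3.727×10¹⁰)^(1/4).

T ≈ 439 K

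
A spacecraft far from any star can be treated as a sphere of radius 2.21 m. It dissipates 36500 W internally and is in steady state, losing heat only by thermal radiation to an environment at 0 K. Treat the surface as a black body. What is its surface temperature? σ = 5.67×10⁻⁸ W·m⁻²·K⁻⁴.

T ≈ 320 K

Steady state: internal power = radiated power, P = εσA T⁴.
Radiating area A = 4πr² = 61.38 m².
T⁴ = P/(εσA) = 36500/(1.0·5.67×10⁻⁸·61.38) = 1.049×10¹⁰ K⁴.
T = (1.049×10¹⁰)^(1/4).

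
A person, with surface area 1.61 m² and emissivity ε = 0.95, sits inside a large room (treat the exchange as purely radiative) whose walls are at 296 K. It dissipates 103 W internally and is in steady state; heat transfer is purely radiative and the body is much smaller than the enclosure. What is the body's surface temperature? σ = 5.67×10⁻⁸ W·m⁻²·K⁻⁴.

T ≈ 307 K

For a small grey body in a large enclosure, net radiated power = εσA(T⁴ − T_w⁴).
Steady state: P = εσA(T⁴ − T_w⁴) with A = 1.61 m².
T⁴ = P/(εσA) + T_w⁴ = 103/(0.95·5.67×10⁻⁸·1.610) + (296)⁴
    = 1.188×10⁹ + 7.677×10⁹ = 8.864×10⁹ K⁴.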